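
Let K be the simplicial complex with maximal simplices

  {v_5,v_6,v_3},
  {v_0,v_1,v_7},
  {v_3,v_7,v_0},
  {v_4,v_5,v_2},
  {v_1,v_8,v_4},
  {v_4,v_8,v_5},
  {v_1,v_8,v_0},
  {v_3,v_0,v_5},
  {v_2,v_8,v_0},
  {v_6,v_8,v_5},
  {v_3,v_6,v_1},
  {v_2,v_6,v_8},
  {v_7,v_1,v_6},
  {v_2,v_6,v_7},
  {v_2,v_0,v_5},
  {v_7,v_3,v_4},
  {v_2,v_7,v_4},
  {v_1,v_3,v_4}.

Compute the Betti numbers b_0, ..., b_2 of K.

b_0 = 1, b_1 = 1, b_2 = 0.

Take the total order v_0 < v_1 < v_2 < v_3 < v_4 < v_5 < v_6 < v_7 < v_8 on the vertex set. Then K (dimension 2) consists of the simplices:

  0-simplices (9): [v_0], [v_1], [v_2], [v_3], [v_4], [v_5], [v_6], [v_7], [v_8]
  1-simplices (27): (27 of them)
  2-simplices (18): (18 of them)

giving chain groups C_0 ≅ Z^9, C_1 ≅ Z^27, C_2 ≅ Z^18.

The boundary map ∂_1: C_1 → C_0 maps an edge to its endpoints' difference, ∂[p,q] = q − p.
The resulting 9×27 matrix has rank 8, and its Smith normal form has invariant factors (1,1,1,1,1,1,1,1).

∂_2: C_2 → C_1 acts by ∂[p,q,r] = [q,r] − [p,r] + [p,q]. For instance
  ∂[v_2,v_6,v_8] = [v_6,v_8] − [v_2,v_8] + [v_2,v_6],
  ∂[v_2,v_6,v_7] = [v_6,v_7] − [v_2,v_7] + [v_2,v_6].
As a 27×18 matrix over Z this has rank 18, with invariant factors (1,1,1,1,1,1,1,1,1,1,1,1,1,1,1,1,1,2).

Computing H_k = (kernel of ∂_k) / (image of ∂_{k+1}):

  H_0: rank C_0 − rank ∂_1 = 9 − 8 = 1, and the invariant factors of ∂_1 are all 1, so H_0 ≅ Z.
  H_1: rank ker ∂_1 − rank ∂_2 = (27 − 8) − 18 = 1, and ∂_2 has invariant factor 2 > 1, so H_1 ≅ Z ⊕ Z/2.
  H_2: rank ker ∂_2 − rank ∂_3 = (18 − 18) − 0 = 0, and there is no ∂_3, so H_2 ≅ 0.

As a check, the Euler characteristic is 9 − 27 + 18 = 0, which agrees with 1 − 1 + 0 = 0.

Hence the Betti numbers are b_0 = 1, b_1 = 1, b_2 = 0.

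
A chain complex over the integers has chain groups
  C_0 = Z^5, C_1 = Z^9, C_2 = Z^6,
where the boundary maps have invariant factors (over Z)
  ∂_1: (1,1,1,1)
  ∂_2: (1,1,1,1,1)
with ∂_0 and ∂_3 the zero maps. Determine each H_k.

H_0 ≅ Z,  H_1 = 0,  H_2 ≅ Z.

H_0: b_0 = 5 − 0 − 4 = 1; torsion from ∂_1 factors > 1: none. So H_0 ≅ Z.
H_1: b_1 = 9 − 4 − 5 = 0; torsion from ∂_2 factors > 1: none. So H_1 ≅ 0.
H_2: b_2 = 6 − 5 − 0 = 1; torsion from ∂_3 factors > 1: none. So H_2 ≅ Z.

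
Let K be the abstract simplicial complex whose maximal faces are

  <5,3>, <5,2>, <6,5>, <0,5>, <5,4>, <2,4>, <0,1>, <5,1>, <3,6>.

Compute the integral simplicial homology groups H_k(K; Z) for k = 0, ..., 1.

H_0 ≅ Z,  H_1 ≅ Z^3.

We work with the vertex ordering 0 < 1 < 2 < 3 < 4 < 5 < 6. The simplices of K, each written with vertices in increasing order, are:

  0-simplices (7): [0], [1], [2], [3], [4], [5], [6]
  1-simplices (9): [0,1], [0,5], [1,5], [2,4], [2,5], [3,5], [3,6], [4,5], [5,6]

so the chain groups are C_0 ≅ Z^7, C_1 ≅ Z^9.

The boundary map ∂_1: C_1 → C_0 sends each edge [p,q] (with p < q) to q − p. For instance
  ∂[4,5] = [5] − [4].
The 7×9 boundary matrix has rank 6 and Smith normal form diag(1,1,1,1,1,1).

Computing H_k = (kernel of ∂_k) / (image of ∂_{k+1}):

  H_0: rank C_0 − rank ∂_1 = 7 − 6 = 1, and the invariant factors of ∂_1 are all 1, so H_0 ≅ Z.
  H_1: rank ker ∂_1 − rank ∂_2 = (9 − 6) − 0 = 3, and there is no ∂_2, so H_1 ≅ Z^3.

(K is a triangulation of a wedge of 3 circles.)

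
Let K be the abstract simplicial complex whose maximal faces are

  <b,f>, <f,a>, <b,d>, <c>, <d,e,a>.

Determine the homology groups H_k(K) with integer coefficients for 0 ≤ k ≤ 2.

H_0 = Z^2,  H_1 = Z,  H_2 = 0.

Order the vertices as a < b < c < d < e < f. Listing each simplex with vertices in this order, K has dimension 2 with simplices:

  0-simplices (6): a, b, c, d, e, f
  1-simplices (6): ad, ae, af, bd, bf, de
  2-simplices (1): ade

Hence C_0 ≅ Z^6, C_1 ≅ Z^6, C_2 ≅ Z^1.

The boundary map ∂_1: C_1 → C_0 sends each edge [p,q] (with p < q) to q − p.
This gives a 6×6 integer matrix of rank 4; reducing to Smith normal form yields diagonal entries (1,1,1,1).

Boundary ∂_2: C_2 → C_1 sends each 2-simplex [p,q,r] to [q,r] − [p,r] + [p,q]. For instance
  ∂ade = de − ae + ad.
As a 6×1 matrix over Z this has rank 1, with invariant factors (1).

Now H_k = ker ∂_k / im ∂_{k+1}, so:

  H_0: rank C_0 − rank ∂_1 = 6 − 4 = 2, and the invariant factors of ∂_1 are all 1, so H_0 = Z^2.
  H_1: rank ker ∂_1 − rank ∂_2 = (6 − 4) − 1 = 1, and the invariant factors of ∂_2 are all 1, so H_1 = Z.
  H_2: rank ker ∂_2 − rank ∂_3 = (1 − 1) − 0 = 0, and there is no ∂_3, so H_2 = 0.

As a check, the Euler characteristic is 6 − 6 + 1 = 1, which agrees with 2 − 1 + 0 = 1.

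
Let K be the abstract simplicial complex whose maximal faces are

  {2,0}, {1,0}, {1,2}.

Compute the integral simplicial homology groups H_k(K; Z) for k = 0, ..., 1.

Take the total order 0 < 1 < 2 on the vertex set. Then K (dimension 1) consists of the simplices:

  0-simplices (3): [0], [1], [2]
  1-simplices (3): [0,1], [0,2], [1,2]

so the chain groups are C_0 ≅ Z^3, C_1 ≅ Z^3.

The boundary map ∂_1: C_1 → C_0 is given by ∂[p,q] = [q] − [p]. For instance
  ∂[0,1] = [1] − [0].
As a 3×3 matrix over Z this has rank 2, with invariant factors (1,1).

Computing H_k = (kernel of ∂_k) / (image of ∂_{k+1}):

  H_0: rank C_0 − rank ∂_1 = 3 − 2 = 1, and the invariant factors of ∂_1 are all 1, so H_0 = Z.
  H_1: rank ker ∂_1 − rank ∂_2 = (3 − 2) − 0 = 1, and there is no ∂_2, so H_1 = Z.

As a check, the Euler characteristic is 3 − 3 = 0, which agrees with 1 − 1 = 0.
(K is a triangulation of the circle S^1.)

H_0 ≅ Z,  H_1 ≅ Z.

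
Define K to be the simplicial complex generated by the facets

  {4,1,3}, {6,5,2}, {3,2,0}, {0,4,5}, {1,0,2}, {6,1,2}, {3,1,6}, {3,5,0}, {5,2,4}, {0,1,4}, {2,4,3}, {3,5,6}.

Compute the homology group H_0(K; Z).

H_0 ≅ Z.

K has 7 vertices, 18 edges, 12 triangles.
rank ∂_0 = 0, rank ∂_1 = 6 ⇒ b_0 = 7 − 0 − 6 = 1; all invariant factors of ∂_1 are 1 so no torsion. So H_0 ≅ Z.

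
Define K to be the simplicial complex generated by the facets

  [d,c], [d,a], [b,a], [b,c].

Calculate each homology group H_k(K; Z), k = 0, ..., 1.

We work with the vertex ordering a < b < c < d. The simplices of K, each written with vertices in increasing order, are:

  0-simplices (4): a, b, c, d
  1-simplices (4): ab, ad, bc, cd

giving chain groups C_0 ≅ Z^4, C_1 ≅ Z^4.

The boundary map ∂_1: C_1 → C_0 sends each edge [p,q] (with p < q) to q − p. For instance
  ∂cd = d − c.
This gives a 4×4 integer matrix of rank 3; reducing to Smith normal form yields diagonal entries (1,1,1).

Reading off H_k = ker ∂_k / im ∂_{k+1}:

  H_0: rank C_0 − rank ∂_1 = 4 − 3 = 1, and the invariant factors of ∂_1 are all 1, so H_0 ≅ Z.
  H_1: rank ker ∂_1 − rank ∂_2 = (4 − 3) − 0 = 1, and there is no ∂_2, so H_1 ≅ Z.

As a check, the Euler characteristic is 4 − 4 = 0, which agrees with 1 − 1 = 0.

H_0 ≅ Z,  H_1 ≅ Z.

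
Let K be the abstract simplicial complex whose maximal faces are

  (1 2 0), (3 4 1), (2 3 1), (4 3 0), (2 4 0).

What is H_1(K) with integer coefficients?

Fix the vertex order 0 < 1 < 2 < 3 < 4 and write every simplex with vertices in increasing order. Then dim K = 2 and the simplices of K are:

  0-simplices (5): [0], [1], [2], [3], [4]
  1-simplices (10): [0,1], [0,2], [0,3], [0,4], [1,2], [1,3], [1,4], [2,3], [2,4], [3,4]
  2-simplices (5): [0,1,2], [0,2,4], [0,3,4], [1,2,3], [1,3,4]

giving chain groups C_0 ≅ Z^5, C_1 ≅ Z^10, C_2 ≅ Z^5.

Boundary ∂_1: C_1 → C_0 is given by ∂[p,q] = [q] − [p].
The 5×10 boundary matrix has rank 4 and Smith normal form diag(1,1,1,1).

The boundary map ∂_2: C_2 → C_1 sends each 2-simplex [p,q,r] to [q,r] − [p,r] + [p,q]. For instance
  ∂[0,3,4] = [3,4] − [0,4] + [0,3],
  ∂[1,3,4] = [3,4] − [1,4] + [1,3].
This gives a 10×5 integer matrix of rank 5; reducing to Smith normal form yields diagonal entries (1,1,1,1,1).

Computing H_k = (kernel of ∂_k) / (image of ∂_{k+1}):

  H_1: rank ker ∂_1 − rank ∂_2 = (10 − 4) − 5 = 1, and the invariant factors of ∂_2 are all 1, so H_1 ≅ Z.

H_1 = Z.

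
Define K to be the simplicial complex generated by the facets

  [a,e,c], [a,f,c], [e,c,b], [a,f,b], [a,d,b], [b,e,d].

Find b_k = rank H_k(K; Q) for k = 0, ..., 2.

b_0 = 1, b_1 = 1, b_2 = 0.

We work with the vertex ordering a < b < c < d < e < f. The simplices of K, each written with vertices in increasing order, are:

  0-simplices (6): a, b, c, d, e, f
  1-simplices (12): ab, ac, ad, ae, af, bc, bd, be, bf, ce, cf, de
  2-simplices (6): abd, abf, ace, acf, bce, bde

Hence C_0 ≅ Z^6, C_1 ≅ Z^12, C_2 ≅ Z^6.

∂_1: C_1 → C_0 maps an edge to its endpoints' difference, ∂[p,q] = q − p. For instance
  ∂bd = d − b.
The resulting 6×12 matrix has rank 5, and its Smith normal form has invariant factors (1,1,1,1,1).

∂_2: C_2 → C_1 acts by ∂[p,q,r] = [q,r] − [p,r] + [p,q]. For instance
  ∂abf = bf − af + ab,
  ∂bce = ce − be + bc.
The resulting 12×6 matrix has rank 6, and its Smith normal form has invariant factors (1,1,1,1,1,1).

Reading off H_k = ker ∂_k / im ∂_{k+1}:

  H_0: rank C_0 − rank ∂_1 = 6 − 5 = 1, and the invariant factors of ∂_1 are all 1, so H_0 = Z.
  H_1: rank ker ∂_1 − rank ∂_2 = (12 − 5) − 6 = 1, and the invariant factors of ∂_2 are all 1, so H_1 = Z.
  H_2: rank ker ∂_2 − rank ∂_3 = (6 − 6) − 0 = 0, and there is no ∂_3, so H_2 = 0.

Hence the Betti numbers are b_0 = 1, b_1 = 1, b_2 = 0.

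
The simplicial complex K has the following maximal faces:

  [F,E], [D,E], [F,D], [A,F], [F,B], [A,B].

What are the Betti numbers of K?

We work with the vertex ordering A < B < D < E < F. The simplices of K, each written with vertices in increasing order, are:

  0-simplices (5): A, B, D, E, F
  1-simplices (6): AB, AF, BF, DE, DF, EF

giving chain groups C_0 ≅ Z^5, C_1 ≅ Z^6.

∂_1: C_1 → C_0 maps an edge to its endpoints' difference, ∂[p,q] = q − p. For instance
  ∂DE = E − D.
The 5×6 boundary matrix has rank 4 and Smith normal form diag(1,1,1,1).

Computing H_k = (kernel of ∂_k) / (image of ∂_{k+1}):

  H_0: rank C_0 − rank ∂_1 = 5 − 4 = 1, and the invariant factors of ∂_1 are all 1, so H_0 ≅ Z.
  H_1: rank ker ∂_1 − rank ∂_2 = (6 − 4) − 0 = 2, and there is no ∂_2, so H_1 ≅ Z^2.

As a check, the Euler characteristic is 5 − 6 = -1, which agrees with 1 − 2 = -1.

Hence the Betti numbers are b_0 = 1, b_1 = 2.

b_0 = 1, b_1 = 2.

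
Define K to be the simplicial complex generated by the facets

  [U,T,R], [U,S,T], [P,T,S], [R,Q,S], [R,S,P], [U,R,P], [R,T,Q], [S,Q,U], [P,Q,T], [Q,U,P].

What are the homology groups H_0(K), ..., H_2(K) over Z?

H_0 ≅ Z,  H_1 ≅ Z/2Z,  H_2 = 0.

K has 6 vertices, 15 edges, 10 triangles.
rank ∂_0 = 0, rank ∂_1 = 5 ⇒ b_0 = 6 − 0 − 5 = 1; all invariant factors of ∂_1 are 1 so no torsion. So H_0 ≅ Z.
rank ∂_1 = 5, rank ∂_2 = 10 ⇒ b_1 = 15 − 5 − 10 = 0; ∂_2 has invariant factor(s) [2] giving torsion. So H_1 ≅ Z/2Z.
rank ∂_2 = 10, rank ∂_3 = 0 ⇒ b_2 = 10 − 10 − 0 = 0. So H_2 ≅ 0.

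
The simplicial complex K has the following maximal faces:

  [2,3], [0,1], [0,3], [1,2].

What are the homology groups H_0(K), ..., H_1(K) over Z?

Order the vertices as 0 < 1 < 2 < 3. Listing each simplex with vertices in this order, K has dimension 1 with simplices:

  0-simplices (4): [0], [1], [2], [3]
  1-simplices (4): [0,1], [0,3], [1,2], [2,3]

giving chain groups C_0 ≅ Z^4, C_1 ≅ Z^4.

∂_1: C_1 → C_0 is given by ∂[p,q] = [q] − [p]. For instance
  ∂[1,2] = [2] − [1].
This gives a 4×4 integer matrix of rank 3; reducing to Smith normal form yields diagonal entries (1,1,1).

Computing H_k = (kernel of ∂_k) / (image of ∂_{k+1}):

  H_0: rank C_0 − rank ∂_1 = 4 − 3 = 1, and the invariant factors of ∂_1 are all 1, so H_0 ≅ Z.
  H_1: rank ker ∂_1 − rank ∂_2 = (4 − 3) − 0 = 1, and there is no ∂_2, so H_1 ≅ Z.

H_0 = Z,  H_1 = Z.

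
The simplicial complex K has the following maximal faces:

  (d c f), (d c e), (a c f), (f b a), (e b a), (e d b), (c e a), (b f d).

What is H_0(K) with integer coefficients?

Take the total order a < b < c < d < e < f on the vertex set. Then K (dimension 2) consists of the simplices:

  0-simplices (6): a, b, c, d, e, f
  1-simplices (12): ab, ac, ae, af, bd, be, bf, cd, ce, cf, de, df
  2-simplices (8): abe, abf, ace, acf, bde, bdf, cde, cdf

giving chain groups C_0 ≅ Z^6, C_1 ≅ Z^12, C_2 ≅ Z^8.

The boundary map ∂_1: C_1 → C_0 sends each edge [p,q] (with p < q) to q − p. For instance
  ∂bf = f − b.
As a 6×12 matrix over Z this has rank 5, with invariant factors (1,1,1,1,1).

The boundary map ∂_2: C_2 → C_1 sends each 2-simplex [p,q,r] to [q,r] − [p,r] + [p,q]. For instance
  ∂abf = bf − af + ab,
  ∂acf = cf − af + ac.
This gives a 12×8 integer matrix of rank 7; reducing to Smith normal form yields diagonal entries (1,1,1,1,1,1,1).

Now H_k = ker ∂_k / im ∂_{k+1}, so:

  H_0: rank C_0 − rank ∂_1 = 6 − 5 = 1, and the invariant factors of ∂_1 are all 1, so H_0 = Z.

H_0 = Z.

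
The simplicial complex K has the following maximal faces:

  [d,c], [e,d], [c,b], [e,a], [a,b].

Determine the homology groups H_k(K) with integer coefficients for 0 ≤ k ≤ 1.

Order the vertices as a < b < c < d < e. Listing each simplex with vertices in this order, K has dimension 1 with simplices:

  0-simplices (5): a, b, c, d, e
  1-simplices (5): ab, ae, bc, cd, de

so the chain groups are C_0 ≅ Z^5, C_1 ≅ Z^5.

Boundary ∂_1: C_1 → C_0 sends each edge [p,q] (with p < q) to q − p. For instance
  ∂de = e − d.
As a 5×5 matrix over Z this has rank 4, with invariant factors (1,1,1,1).

Now H_k = ker ∂_k / im ∂_{k+1}, so:

  H_0: rank C_0 − rank ∂_1 = 5 − 4 = 1, and the invariant factors of ∂_1 are all 1, so H_0 = Z.
  H_1: rank ker ∂_1 − rank ∂_2 = (5 − 4) − 0 = 1, and there is no ∂_2, so H_1 = Z.

H_0 = Z,  H_1 = Z.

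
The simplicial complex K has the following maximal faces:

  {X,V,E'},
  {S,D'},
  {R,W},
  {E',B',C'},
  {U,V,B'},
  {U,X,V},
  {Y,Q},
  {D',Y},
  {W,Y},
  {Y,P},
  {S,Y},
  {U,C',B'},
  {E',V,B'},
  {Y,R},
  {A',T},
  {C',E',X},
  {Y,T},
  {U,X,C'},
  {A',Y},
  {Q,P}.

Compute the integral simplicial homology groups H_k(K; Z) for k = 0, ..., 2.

H_0 = Z^2,  H_1 = Z^4,  H_2 = Z.

Take the total order P < Q < R < S < T < U < V < W < X < Y < A' < B' < C' < D' < E' on the vertex set. Then K (dimension 2) consists of the simplices:

  0-simplices (15): [P], [Q], [R], [S], [T], [U], [V], [W], [X], [Y], [A'], [B'], [C'], [D'], [E']
  1-simplices (24): (24 of them)
  2-simplices (8): [U,V,X], [U,V,B'], [U,X,C'], [U,B',C'], [V,X,E'], [V,B',E'], [X,C',E'], [B',C',E']

so the chain groups are C_0 ≅ Z^15, C_1 ≅ Z^24, C_2 ≅ Z^8.

Boundary ∂_1: C_1 → C_0 is given by ∂[p,q] = [q] − [p]. For instance
  ∂[Y,A'] = [A'] − [Y].
This gives a 15×24 integer matrix of rank 13; reducing to Smith normal form yields diagonal entries (1,1,1,1,1,1,1,1,1,1,1,1,1).

∂_2: C_2 → C_1 sends each 2-simplex [p,q,r] to [q,r] − [p,r] + [p,q]. For instance
  ∂[V,B',E'] = [B',E'] − [V,E'] + [V,B'],
  ∂[X,C',E'] = [C',E'] − [X,E'] + [X,C'].
The resulting 24×8 matrix has rank 7, and its Smith normal form has invariant factors (1,1,1,1,1,1,1).

Computing H_k = (kernel of ∂_k) / (image of ∂_{k+1}):

  H_0: rank C_0 − rank ∂_1 = 15 − 13 = 2, and the invariant factors of ∂_1 are all 1, so H_0 = Z^2.
  H_1: rank ker ∂_1 − rank ∂_2 = (24 − 13) − 7 = 4, and the invariant factors of ∂_2 are all 1, so H_1 = Z^4.
  H_2: rank ker ∂_2 − rank ∂_3 = (8 − 7) − 0 = 1, and there is no ∂_3, so H_2 = Z.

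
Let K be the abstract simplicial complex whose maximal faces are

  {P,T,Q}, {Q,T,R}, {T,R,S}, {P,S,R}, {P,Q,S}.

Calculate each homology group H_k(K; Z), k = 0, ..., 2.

Fix the vertex order P < Q < R < S < T and write every simplex with vertices in increasing order. Then dim K = 2 and the simplices of K are:

  0-simplices (5): P, Q, R, S, T
  1-simplices (10): PQ, PR, PS, PT, QR, QS, QT, RS, RT, ST
  2-simplices (5): PQS, PQT, PRS, QRT, RST

so the chain groups are C_0 ≅ Z^5, C_1 ≅ Z^10, C_2 ≅ Z^5.

The boundary map ∂_1: C_1 → C_0 maps an edge to its endpoints' difference, ∂[p,q] = q − p.
The 5×10 boundary matrix has rank 4 and Smith normal form diag(1,1,1,1).

The boundary map ∂_2: C_2 → C_1 sends each 2-simplex [p,q,r] to [q,r] − [p,r] + [p,q]. For instance
  ∂QRT = RT − QT + QR,
  ∂PQT = QT − PT + PQ.
As a 10×5 matrix over Z this has rank 5, with invariant factors (1,1,1,1,1).

Computing H_k = (kernel of ∂_k) / (image of ∂_{k+1}):

  H_0: rank C_0 − rank ∂_1 = 5 − 4 = 1, and the invariant factors of ∂_1 are all 1, so H_0 = Z.
  H_1: rank ker ∂_1 − rank ∂_2 = (10 − 4) − 5 = 1, and the invariant factors of ∂_2 are all 1, so H_1 = Z.
  H_2: rank ker ∂_2 − rank ∂_3 = (5 − 5) − 0 = 0, and there is no ∂_3, so H_2 = 0.

H_0 = Z,  H_1 = Z,  H_2 = 0.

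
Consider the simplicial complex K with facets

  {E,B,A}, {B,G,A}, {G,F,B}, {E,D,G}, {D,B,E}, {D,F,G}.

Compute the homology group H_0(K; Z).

H_0 = Z.

Order the vertices as A < B < D < E < F < G. Listing each simplex with vertices in this order, K has dimension 2 with simplices:

  0-simplices (6): A, B, D, E, F, G
  1-simplices (12): AB, AE, AG, BD, BE, BF, BG, DE, DF, DG, EG, FG
  2-simplices (6): ABE, ABG, BDE, BFG, DEG, DFG

Hence C_0 ≅ Z^6, C_1 ≅ Z^12, C_2 ≅ Z^6.

Boundary ∂_1: C_1 → C_0 is given by ∂[p,q] = [q] − [p]. For instance
  ∂DE = E − D.
As a 6×12 matrix over Z this has rank 5, with invariant factors (1,1,1,1,1).

Boundary ∂_2: C_2 → C_1 acts by ∂[p,q,r] = [q,r] − [p,r] + [p,q]. For instance
  ∂DEG = EG − DG + DE,
  ∂BFG = FG − BG + BF.
This gives a 12×6 integer matrix of rank 6; reducing to Smith normal form yields diagonal entries (1,1,1,1,1,1).

From H_k ≅ ker(∂_k) / im(∂_{k+1}) we obtain:

  H_0: rank C_0 − rank ∂_1 = 6 − 5 = 1, and the invariant factors of ∂_1 are all 1, so H_0 ≅ Z.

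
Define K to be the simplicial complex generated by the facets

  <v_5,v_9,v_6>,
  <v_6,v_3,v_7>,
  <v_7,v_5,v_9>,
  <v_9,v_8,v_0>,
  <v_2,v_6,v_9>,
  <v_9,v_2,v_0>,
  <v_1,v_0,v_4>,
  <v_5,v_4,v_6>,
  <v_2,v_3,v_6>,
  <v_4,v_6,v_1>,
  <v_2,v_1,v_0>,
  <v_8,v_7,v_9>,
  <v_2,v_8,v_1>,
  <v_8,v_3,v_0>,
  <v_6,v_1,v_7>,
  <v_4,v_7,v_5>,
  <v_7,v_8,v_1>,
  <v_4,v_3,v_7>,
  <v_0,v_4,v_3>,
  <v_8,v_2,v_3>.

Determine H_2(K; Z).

H_2 = 0.

Take the total order v_0 < v_1 < v_2 < v_3 < v_4 < v_5 < v_6 < v_7 < v_8 < v_9 on the vertex set. Then K (dimension 2) consists of the simplices:

  0-simplices (10): [v_0], [v_1], [v_2], [v_3], [v_4], [v_5], [v_6], [v_7], [v_8], [v_9]
  1-simplices (30): (30 of them)
  2-simplices (20): (20 of them)

so the chain groups are C_0 ≅ Z^10, C_1 ≅ Z^30, C_2 ≅ Z^20.

The boundary map ∂_1: C_1 → C_0 maps an edge to its endpoints' difference, ∂[p,q] = q − p.
As a 10×30 matrix over Z this has rank 9, with invariant factors (1,1,1,1,1,1,1,1,1).

The boundary map ∂_2: C_2 → C_1 sends each 2-simplex [p,q,r] to [q,r] − [p,r] + [p,q]. For instance
  ∂[v_4,v_5,v_6] = [v_5,v_6] − [v_4,v_6] + [v_4,v_5],
  ∂[v_7,v_8,v_9] = [v_8,v_9] − [v_7,v_9] + [v_7,v_8].
As a 30×20 matrix over Z this has rank 20, with invariant factors (1,1,1,1,1,1,1,1,1,1,1,1,1,1,1,1,1,1,1,2).

Reading off H_k = ker ∂_k / im ∂_{k+1}:

  H_2: rank ker ∂_2 − rank ∂_3 = (20 − 20) − 0 = 0, and there is no ∂_3, so H_2 ≅ 0.

(K is a triangulation of the Klein bottle.)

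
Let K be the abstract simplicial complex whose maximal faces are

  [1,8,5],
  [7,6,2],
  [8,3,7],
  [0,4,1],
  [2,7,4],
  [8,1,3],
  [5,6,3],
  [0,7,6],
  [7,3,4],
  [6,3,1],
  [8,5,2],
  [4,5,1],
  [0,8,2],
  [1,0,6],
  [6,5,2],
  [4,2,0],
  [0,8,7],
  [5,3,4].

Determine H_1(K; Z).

H_1 ≅ Z ⊕ Z/2Z.

Order the vertices as 0 < 1 < 2 < 3 < 4 < 5 < 6 < 7 < 8. Listing each simplex with vertices in this order, K has dimension 2 with simplices:

  0-simplices (9): [0], [1], [2], [3], [4], [5], [6], [7], [8]
  1-simplices (27): (27 of them)
  2-simplices (18): [0,1,4], [0,1,6], [0,2,4], [0,2,8], [0,6,7], [0,7,8], [1,3,6], [1,3,8], [1,4,5], [1,5,8], [2,4,7], [2,5,6], [2,5,8], [2,6,7], [3,4,5], [3,4,7], [3,5,6], [3,7,8]

giving chain groups C_0 ≅ Z^9, C_1 ≅ Z^27, C_2 ≅ Z^18.

The boundary map ∂_1: C_1 → C_0 is given by ∂[p,q] = [q] − [p].
This gives a 9×27 integer matrix of rank 8; reducing to Smith normal form yields diagonal entries (1,1,1,1,1,1,1,1).

Boundary ∂_2: C_2 → C_1 maps a triangle to the signed sum of its edges. For instance
  ∂[3,4,7] = [4,7] − [3,7] + [3,4],
  ∂[2,4,7] = [4,7] − [2,7] + [2,4].
The 27×18 boundary matrix has rank 18 and Smith normal form diag(1,1,1,1,1,1,1,1,1,1,1,1,1,1,1,1,1,2).

Now H_k = ker ∂_k / im ∂_{k+1}, so:

  H_1: rank ker ∂_1 − rank ∂_2 = (27 − 8) − 18 = 1, and ∂_2 has invariant factor 2 > 1, so H_1 ≅ Z ⊕ Z/2Z.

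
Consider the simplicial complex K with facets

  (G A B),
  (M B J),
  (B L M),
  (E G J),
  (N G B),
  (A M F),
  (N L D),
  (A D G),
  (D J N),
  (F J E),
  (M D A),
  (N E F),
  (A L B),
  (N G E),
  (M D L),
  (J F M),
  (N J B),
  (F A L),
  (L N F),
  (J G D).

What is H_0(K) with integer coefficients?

Take the total order A < B < D < E < F < G < J < L < M < N on the vertex set. Then K (dimension 2) consists of the simplices:

  0-simplices (10): A, B, D, E, F, G, J, L, M, N
  1-simplices (30): AB, AD, AF, AG, AL, AM, BG, BJ, BL, BM, BN, DG, DJ, DL, DM, DN, EF, EG, EJ, EN, FJ, FL, FM, FN, GJ, GN, JM, JN, LM, LN
  2-simplices (20): ABG, ABL, ADG, ADM, AFL, AFM, BGN, BJM, BJN, BLM, DGJ, DJN, DLM, DLN, EFJ, EFN, EGJ, EGN, FJM, FLN

Hence C_0 ≅ Z^10, C_1 ≅ Z^30, C_2 ≅ Z^20.

Boundary ∂_1: C_1 → C_0 sends each edge [p,q] (with p < q) to q − p. For instance
  ∂AG = G − A.
The 10×30 boundary matrix has rank 9 and Smith normal form diag(1,1,1,1,1,1,1,1,1).

∂_2: C_2 → C_1 sends each 2-simplex [p,q,r] to [q,r] − [p,r] + [p,q]. For instance
  ∂BJN = JN − BN + BJ,
  ∂EFJ = FJ − EJ + EF.
The 30×20 boundary matrix has rank 20 and Smith normal form diag(1,1,1,1,1,1,1,1,1,1,1,1,1,1,1,1,1,1,1,2).

Reading off H_k = ker ∂_k / im ∂_{k+1}:

  H_0: rank C_0 − rank ∂_1 = 10 − 9 = 1, and the invariant factors of ∂_1 are all 1, so H_0 ≅ Z.

(K is a triangulation of the Klein bottle.)

H_0 = Z.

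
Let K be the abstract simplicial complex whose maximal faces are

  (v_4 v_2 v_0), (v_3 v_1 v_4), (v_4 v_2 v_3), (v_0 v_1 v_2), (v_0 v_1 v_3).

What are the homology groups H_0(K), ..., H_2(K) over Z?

H_0 = Z,  H_1 = Z,  H_2 = 0.

Fix the vertex order v_0 < v_1 < v_2 < v_3 < v_4 and write every simplex with vertices in increasing order. Then dim K = 2 and the simplices of K are:

  0-simplices (5): [v_0], [v_1], [v_2], [v_3], [v_4]
  1-simplices (10): [v_0,v_1], [v_0,v_2], [v_0,v_3], [v_0,v_4], [v_1,v_2], [v_1,v_3], [v_1,v_4], [v_2,v_3], [v_2,v_4], [v_3,v_4]
  2-simplices (5): [v_0,v_1,v_2], [v_0,v_1,v_3], [v_0,v_2,v_4], [v_1,v_3,v_4], [v_2,v_3,v_4]

so the chain groups are C_0 ≅ Z^5, C_1 ≅ Z^10, C_2 ≅ Z^5.

Boundary ∂_1: C_1 → C_0 is given by ∂[p,q] = [q] − [p]. For instance
  ∂[v_1,v_4] = [v_4] − [v_1].
The 5×10 boundary matrix has rank 4 and Smith normal form diag(1,1,1,1).

Boundary ∂_2: C_2 → C_1 maps a triangle to the signed sum of its edges. For instance
  ∂[v_0,v_1,v_2] = [v_1,v_2] − [v_0,v_2] + [v_0,v_1],
  ∂[v_0,v_1,v_3] = [v_1,v_3] − [v_0,v_3] + [v_0,v_1].
This gives a 10×5 integer matrix of rank 5; reducing to Smith normal form yields diagonal entries (1,1,1,1,1).

Reading off H_k = ker ∂_k / im ∂_{k+1}:

  H_0: rank C_0 − rank ∂_1 = 5 − 4 = 1, and the invariant factors of ∂_1 are all 1, so H_0 = Z.
  H_1: rank ker ∂_1 − rank ∂_2 = (10 − 4) − 5 = 1, and the invariant factors of ∂_2 are all 1, so H_1 = Z.
  H_2: rank ker ∂_2 − rank ∂_3 = (5 − 5) − 0 = 0, and there is no ∂_3, so H_2 = 0.

As a check, the Euler characteristic is 5 − 10 + 5 = 0, which agrees with 1 − 1 + 0 = 0.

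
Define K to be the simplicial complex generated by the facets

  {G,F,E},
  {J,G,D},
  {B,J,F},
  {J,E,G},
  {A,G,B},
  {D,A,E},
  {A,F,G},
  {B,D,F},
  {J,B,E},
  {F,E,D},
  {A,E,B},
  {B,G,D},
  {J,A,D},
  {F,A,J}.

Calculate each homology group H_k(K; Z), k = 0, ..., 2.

Take the total order A < B < D < E < F < G < J on the vertex set. Then K (dimension 2) consists of the simplices:

  0-simplices (7): A, B, D, E, F, G, J
  1-simplices (21): AB, AD, AE, AF, AG, AJ, BD, BE, BF, BG, BJ, DE, DF, DG, DJ, EF, EG, EJ, FG, FJ, GJ
  2-simplices (14): ABE, ABG, ADE, ADJ, AFG, AFJ, BDF, BDG, BEJ, BFJ, DEF, DGJ, EFG, EGJ

so the chain groups are C_0 ≅ Z^7, C_1 ≅ Z^21, C_2 ≅ Z^14.

∂_1: C_1 → C_0 maps an edge to its endpoints' difference, ∂[p,q] = q − p.
As a 7×21 matrix over Z this has rank 6, with invariant factors (1,1,1,1,1,1).

∂_2: C_2 → C_1 acts by ∂[p,q,r] = [q,r] − [p,r] + [p,q]. For instance
  ∂ADE = DE − AE + AD,
  ∂BFJ = FJ − BJ + BF.
As a 21×14 matrix over Z this has rank 13, with invariant factors (1,1,1,1,1,1,1,1,1,1,1,1,1).

Reading off H_k = ker ∂_k / im ∂_{k+1}:

  H_0: rank C_0 − rank ∂_1 = 7 − 6 = 1, and the invariant factors of ∂_1 are all 1, so H_0 = Z.
  H_1: rank ker ∂_1 − rank ∂_2 = (21 − 6) − 13 = 2, and the invariant factors of ∂_2 are all 1, so H_1 = Z^2.
  H_2: rank ker ∂_2 − rank ∂_3 = (14 − 13) − 0 = 1, and there is no ∂_3, so H_2 = Z.

H_0 ≅ Z,  H_1 ≅ Z^2,  H_2 ≅ Z.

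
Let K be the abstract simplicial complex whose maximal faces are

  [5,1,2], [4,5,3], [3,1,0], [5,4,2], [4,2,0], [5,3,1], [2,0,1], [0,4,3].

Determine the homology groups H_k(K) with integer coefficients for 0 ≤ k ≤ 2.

H_0 = Z,  H_1 = 0,  H_2 = Z.

K has 6 vertices, 12 edges, 8 triangles.
rank ∂_0 = 0, rank ∂_1 = 5 ⇒ b_0 = 6 − 0 − 5 = 1; all invariant factors of ∂_1 are 1 so no torsion. So H_0 = Z.
rank ∂_1 = 5, rank ∂_2 = 7 ⇒ b_1 = 12 − 5 − 7 = 0; all invariant factors of ∂_2 are 1 so no torsion. So H_1 = 0.
rank ∂_2 = 7, rank ∂_3 = 0 ⇒ b_2 = 8 − 7 − 0 = 1. So H_2 = Z.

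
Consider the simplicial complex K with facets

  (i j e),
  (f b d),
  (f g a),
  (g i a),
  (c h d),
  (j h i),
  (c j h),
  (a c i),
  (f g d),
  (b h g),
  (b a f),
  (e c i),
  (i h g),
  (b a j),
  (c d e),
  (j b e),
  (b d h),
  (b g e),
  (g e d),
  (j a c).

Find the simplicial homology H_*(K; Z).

Take the total order a < b < c < d < e < f < g < h < i < j on the vertex set. Then K (dimension 2) consists of the simplices:

  0-simplices (10): a, b, c, d, e, f, g, h, i, j
  1-simplices (30): ab, ac, af, ag, ai, aj, bd, be, bf, bg, bh, bj, cd, ce, ch, ci, cj, de, df, dg, dh, eg, ei, ej, fg, gh, gi, hi, hj, ij
  2-simplices (20): abf, abj, aci, acj, afg, agi, bdf, bdh, beg, bej, bgh, cde, cdh, cei, chj, deg, dfg, eij, ghi, hij

giving chain groups C_0 ≅ Z^10, C_1 ≅ Z^30, C_2 ≅ Z^20.

The boundary map ∂_1: C_1 → C_0 sends each edge [p,q] (with p < q) to q − p.
The resulting 10×30 matrix has rank 9, and its Smith normal form has invariant factors (1,1,1,1,1,1,1,1,1).

∂_2: C_2 → C_1 maps a triangle to the signed sum of its edges. For instance
  ∂bdf = df − bf + bd,
  ∂bdh = dh − bh + bd.
The 30×20 boundary matrix has rank 20 and Smith normal form diag(1,1,1,1,1,1,1,1,1,1,1,1,1,1,1,1,1,1,1,2).

Reading off H_k = ker ∂_k / im ∂_{k+1}:

  H_0: rank C_0 − rank ∂_1 = 10 − 9 = 1, and the invariant factors of ∂_1 are all 1, so H_0 = Z.
  H_1: rank ker ∂_1 − rank ∂_2 = (30 − 9) − 20 = 1, and ∂_2 has invariant factor 2 > 1, so H_1 = Z ⊕ Z_2.
  H_2: rank ker ∂_2 − rank ∂_3 = (20 − 20) − 0 = 0, and there is no ∂_3, so H_2 = 0.

H_0 = Z,  H_1 = Z ⊕ Z_2,  H_2 = 0.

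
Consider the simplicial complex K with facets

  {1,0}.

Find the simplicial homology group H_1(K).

H_1 = 0.

Order the vertices as 0 < 1. Listing each simplex with vertices in this order, K has dimension 1 with simplices:

  0-simplices (2): [0], [1]
  1-simplices (1): [0,1]

Hence C_0 ≅ Z^2, C_1 ≅ Z^1.

∂_1: C_1 → C_0 maps an edge to its endpoints' difference, ∂[p,q] = q − p. For instance
  ∂[0,1] = [1] − [0].
The resulting 2×1 matrix has rank 1, and its Smith normal form has invariant factors (1).

Reading off H_k = ker ∂_k / im ∂_{k+1}:

  H_1: rank ker ∂_1 − rank ∂_2 = (1 − 1) − 0 = 0, and there is no ∂_2, so H_1 = 0.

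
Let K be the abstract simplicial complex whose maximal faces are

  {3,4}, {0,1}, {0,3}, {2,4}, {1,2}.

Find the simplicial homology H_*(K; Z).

We work with the vertex ordering 0 < 1 < 2 < 3 < 4. The simplices of K, each written with vertices in increasing order, are:

  0-simplices (5): [0], [1], [2], [3], [4]
  1-simplices (5): [0,1], [0,3], [1,2], [2,4], [3,4]

Hence C_0 ≅ Z^5, C_1 ≅ Z^5.

∂_1: C_1 → C_0 maps an edge to its endpoints' difference, ∂[p,q] = q − p. For instance
  ∂[3,4] = [4] − [3].
The 5×5 boundary matrix has rank 4 and Smith normal form diag(1,1,1,1).

From H_k ≅ ker(∂_k) / im(∂_{k+1}) we obtain:

  H_0: rank C_0 − rank ∂_1 = 5 − 4 = 1, and the invariant factors of ∂_1 are all 1, so H_0 = Z.
  H_1: rank ker ∂_1 − rank ∂_2 = (5 − 4) − 0 = 1, and there is no ∂_2, so H_1 = Z.

H_0 ≅ Z,  H_1 ≅ Z.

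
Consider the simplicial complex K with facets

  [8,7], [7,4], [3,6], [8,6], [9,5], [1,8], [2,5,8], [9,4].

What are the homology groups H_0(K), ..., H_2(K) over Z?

Fix the vertex order 1 < 2 < 3 < 4 < 5 < 6 < 7 < 8 < 9 and write every simplex with vertices in increasing order. Then dim K = 2 and the simplices of K are:

  0-simplices (9): [1], [2], [3], [4], [5], [6], [7], [8], [9]
  1-simplices (10): [1,8], [2,5], [2,8], [3,6], [4,7], [4,9], [5,8], [5,9], [6,8], [7,8]
  2-simplices (1): [2,5,8]

giving chain groups C_0 ≅ Z^9, C_1 ≅ Z^10, C_2 ≅ Z^1.

The boundary map ∂_1: C_1 → C_0 sends each edge [p,q] (with p < q) to q − p. For instance
  ∂[4,9] = [9] − [4].
This gives a 9×10 integer matrix of rank 8; reducing to Smith normal form yields diagonal entries (1,1,1,1,1,1,1,1).

Boundary ∂_2: C_2 → C_1 maps a triangle to the signed sum of its edges. For instance
  ∂[2,5,8] = [5,8] − [2,8] + [2,5].
The 10×1 boundary matrix has rank 1 and Smith normal form diag(1).

From H_k ≅ ker(∂_k) / im(∂_{k+1}) we obtain:

  H_0: rank C_0 − rank ∂_1 = 9 − 8 = 1, and the invariant factors of ∂_1 are all 1, so H_0 = Z.
  H_1: rank ker ∂_1 − rank ∂_2 = (10 − 8) − 1 = 1, and the invariant factors of ∂_2 are all 1, so H_1 = Z.
  H_2: rank ker ∂_2 − rank ∂_3 = (1 − 1) − 0 = 0, and there is no ∂_3, so H_2 = 0.

H_0 = Z,  H_1 = Z,  H_2 = 0.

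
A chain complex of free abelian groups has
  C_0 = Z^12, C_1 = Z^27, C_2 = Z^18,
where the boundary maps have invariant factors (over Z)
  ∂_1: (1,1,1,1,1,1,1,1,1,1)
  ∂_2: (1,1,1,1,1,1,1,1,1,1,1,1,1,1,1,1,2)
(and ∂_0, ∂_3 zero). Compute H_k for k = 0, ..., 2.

H_0 ≅ Z^2,  H_1 ≅ Z_2,  H_2 ≅ Z.

H_0: b_0 = 12 − 0 − 10 = 2; torsion from ∂_1 factors > 1: none. So H_0 ≅ Z^2.
H_1: b_1 = 27 − 10 − 17 = 0; torsion from ∂_2 factors > 1: [2]. So H_1 ≅ Z_2.
H_2: b_2 = 18 − 17 − 0 = 1; torsion from ∂_3 factors > 1: none. So H_2 ≅ Z.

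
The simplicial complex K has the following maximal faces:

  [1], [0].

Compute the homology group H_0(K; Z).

H_0 ≅ Z^2.

Fix the vertex order 0 < 1 and write every simplex with vertices in increasing order. Then dim K = 0 and the simplices of K are:

  0-simplices (2): [0], [1]

giving chain groups C_0 ≅ Z^2.

From H_k ≅ ker(∂_k) / im(∂_{k+1}) we obtain:

  H_0: rank C_0 − rank ∂_1 = 2 − 0 = 2, and there is no ∂_1, so H_0 ≅ Z^2.

(K is a triangulation of a set of 2 points.)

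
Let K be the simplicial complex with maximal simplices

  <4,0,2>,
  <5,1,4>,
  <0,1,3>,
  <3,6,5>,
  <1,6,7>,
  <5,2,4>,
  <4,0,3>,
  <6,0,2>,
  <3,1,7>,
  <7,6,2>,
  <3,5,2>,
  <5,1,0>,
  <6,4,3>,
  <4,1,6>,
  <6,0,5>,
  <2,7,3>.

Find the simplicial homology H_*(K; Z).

H_0 = Z,  H_1 = Z^2,  H_2 = Z.

Order the vertices as 0 < 1 < 2 < 3 < 4 < 5 < 6 < 7. Listing each simplex with vertices in this order, K has dimension 2 with simplices:

  0-simplices (8): [0], [1], [2], [3], [4], [5], [6], [7]
  1-simplices (24): (24 of them)
  2-simplices (16): [0,1,3], [0,1,5], [0,2,4], [0,2,6], [0,3,4], [0,5,6], [1,3,7], [1,4,5], [1,4,6], [1,6,7], [2,3,5], [2,3,7], [2,4,5], [2,6,7], [3,4,6], [3,5,6]

so the chain groups are C_0 ≅ Z^8, C_1 ≅ Z^24, C_2 ≅ Z^16.

The boundary map ∂_1: C_1 → C_0 sends each edge [p,q] (with p < q) to q − p.
The 8×24 boundary matrix has rank 7 and Smith normal form diag(1,1,1,1,1,1,1).

Boundary ∂_2: C_2 → C_1 acts by ∂[p,q,r] = [q,r] − [p,r] + [p,q]. For instance
  ∂[2,3,5] = [3,5] − [2,5] + [2,3],
  ∂[2,3,7] = [3,7] − [2,7] + [2,3].
As a 24×16 matrix over Z this has rank 15, with invariant factors (1,1,1,1,1,1,1,1,1,1,1,1,1,1,1).

Reading off H_k = ker ∂_k / im ∂_{k+1}:

  H_0: rank C_0 − rank ∂_1 = 8 − 7 = 1, and the invariant factors of ∂_1 are all 1, so H_0 = Z.
  H_1: rank ker ∂_1 − rank ∂_2 = (24 − 7) − 15 = 2, and the invariant factors of ∂_2 are all 1, so H_1 = Z^2.
  H_2: rank ker ∂_2 − rank ∂_3 = (16 − 15) − 0 = 1, and there is no ∂_3, so H_2 = Z.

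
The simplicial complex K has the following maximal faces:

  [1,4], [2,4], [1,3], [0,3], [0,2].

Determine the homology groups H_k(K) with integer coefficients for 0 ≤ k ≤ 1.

H_0 = Z,  H_1 = Z.

Order the vertices as 0 < 1 < 2 < 3 < 4. Listing each simplex with vertices in this order, K has dimension 1 with simplices:

  0-simplices (5): [0], [1], [2], [3], [4]
  1-simplices (5): [0,2], [0,3], [1,3], [1,4], [2,4]

so the chain groups are C_0 ≅ Z^5, C_1 ≅ Z^5.

The boundary map ∂_1: C_1 → C_0 maps an edge to its endpoints' difference, ∂[p,q] = q − p. For instance
  ∂[1,4] = [4] − [1].
This gives a 5×5 integer matrix of rank 4; reducing to Smith normal form yields diagonal entries (1,1,1,1).

Reading off H_k = ker ∂_k / im ∂_{k+1}:

  H_0: rank C_0 − rank ∂_1 = 5 − 4 = 1, and the invariant factors of ∂_1 are all 1, so H_0 ≅ Z.
  H_1: rank ker ∂_1 − rank ∂_2 = (5 − 4) − 0 = 1, and there is no ∂_2, so H_1 ≅ Z.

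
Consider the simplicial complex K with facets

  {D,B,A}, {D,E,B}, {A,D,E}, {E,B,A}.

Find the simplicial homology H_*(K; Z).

Take the total order A < B < D < E on the vertex set. Then K (dimension 2) consists of the simplices:

  0-simplices (4): A, B, D, E
  1-simplices (6): AB, AD, AE, BD, BE, DE
  2-simplices (4): ABD, ABE, ADE, BDE

Hence C_0 ≅ Z^4, C_1 ≅ Z^6, C_2 ≅ Z^4.

∂_1: C_1 → C_0 maps an edge to its endpoints' difference, ∂[p,q] = q − p. For instance
  ∂AD = D − A.
The resulting 4×6 matrix has rank 3, and its Smith normal form has invariant factors (1,1,1).

Boundary ∂_2: C_2 → C_1 acts by ∂[p,q,r] = [q,r] − [p,r] + [p,q]. For instance
  ∂ABD = BD − AD + AB,
  ∂BDE = DE − BE + BD.
The resulting 6×4 matrix has rank 3, and its Smith normal form has invariant factors (1,1,1).

From H_k ≅ ker(∂_k) / im(∂_{k+1}) we obtain:

  H_0: rank C_0 − rank ∂_1 = 4 − 3 = 1, and the invariant factors of ∂_1 are all 1, so H_0 = Z.
  H_1: rank ker ∂_1 − rank ∂_2 = (6 − 3) − 3 = 0, and the invariant factors of ∂_2 are all 1, so H_1 = 0.
  H_2: rank ker ∂_2 − rank ∂_3 = (4 − 3) − 0 = 1, and there is no ∂_3, so H_2 = Z.

As a check, the Euler characteristic is 4 − 6 + 4 = 2, which agrees with 1 − 0 + 1 = 2.

H_0 ≅ Z,  H_1 = 0,  H_2 ≅ Z.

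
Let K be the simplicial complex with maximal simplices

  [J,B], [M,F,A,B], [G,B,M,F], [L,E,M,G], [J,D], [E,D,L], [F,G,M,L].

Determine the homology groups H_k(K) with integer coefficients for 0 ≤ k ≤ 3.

H_0 ≅ Z,  H_1 ≅ Z,  H_2 = 0,  H_3 = 0.

Order the vertices as A < B < D < E < F < G < J < L < M. Listing each simplex with vertices in this order, K has dimension 3 with simplices:

  0-simplices (9): A, B, D, E, F, G, J, L, M
  1-simplices (19): AB, AF, AM, BF, BG, BJ, BM, DE, DJ, DL, EG, EL, EM, FG, FL, FM, GL, GM, LM
  2-simplices (14): ABF, ABM, AFM, BFG, BFM, BGM, DEL, EGL, EGM, ELM, FGL, FGM, FLM, GLM
  3-simplices (4): ABFM, BFGM, EGLM, FGLM

giving chain groups C_0 ≅ Z^9, C_1 ≅ Z^19, C_2 ≅ Z^14, C_3 ≅ Z^4.

Boundary ∂_1: C_1 → C_0 maps an edge to its endpoints' difference, ∂[p,q] = q − p. For instance
  ∂EG = G − E.
This gives a 9×19 integer matrix of rank 8; reducing to Smith normal form yields diagonal entries (1,1,1,1,1,1,1,1).

Boundary ∂_2: C_2 → C_1 acts by ∂[p,q,r] = [q,r] − [p,r] + [p,q]. For instance
  ∂BFG = FG − BG + BF,
  ∂FGM = GM − FM + FG.
The resulting 19×14 matrix has rank 10, and its Smith normal form has invariant factors (1,1,1,1,1,1,1,1,1,1).

The boundary map ∂_3: C_3 → C_2 sends each 3-simplex σ to the alternating sum Σ_i (−1)^i (σ with its i-th vertex removed). For instance
  ∂BFGM = FGM − BGM + BFM − BFG,
  ∂ABFM = BFM − AFM + ABM − ABF.
The 14×4 boundary matrix has rank 4 and Smith normal form diag(1,1,1,1).

Computing H_k = (kernel of ∂_k) / (image of ∂_{k+1}):

  H_0: rank C_0 − rank ∂_1 = 9 − 8 = 1, and the invariant factors of ∂_1 are all 1, so H_0 ≅ Z.
  H_1: rank ker ∂_1 − rank ∂_2 = (19 − 8) − 10 = 1, and the invariant factors of ∂_2 are all 1, so H_1 ≅ Z.
  H_2: rank ker ∂_2 − rank ∂_3 = (14 − 10) − 4 = 0, and the invariant factors of ∂_3 are all 1, so H_2 ≅ 0.
  H_3: rank ker ∂_3 − rank ∂_4 = (4 − 4) − 0 = 0, and there is no ∂_4, so H_3 ≅ 0.

As a check, the Euler characteristic is 9 − 19 + 14 − 4 = 0, which agrees with 1 − 1 + 0 − 0 = 0.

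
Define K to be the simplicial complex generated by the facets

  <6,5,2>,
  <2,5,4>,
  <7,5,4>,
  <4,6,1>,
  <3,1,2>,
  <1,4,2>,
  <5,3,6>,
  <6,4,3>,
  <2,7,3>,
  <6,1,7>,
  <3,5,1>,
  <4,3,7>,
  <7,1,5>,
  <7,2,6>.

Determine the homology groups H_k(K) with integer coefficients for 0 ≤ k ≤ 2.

Fix the vertex order 1 < 2 < 3 < 4 < 5 < 6 < 7 and write every simplex with vertices in increasing order. Then dim K = 2 and the simplices of K are:

  0-simplices (7): [1], [2], [3], [4], [5], [6], [7]
  1-simplices (21): [1,2], [1,3], [1,4], [1,5], [1,6], [1,7], [2,3], [2,4], [2,5], [2,6], [2,7], [3,4], [3,5], [3,6], [3,7], [4,5], [4,6], [4,7], [5,6], [5,7], [6,7]
  2-simplices (14): [1,2,3], [1,2,4], [1,3,5], [1,4,6], [1,5,7], [1,6,7], [2,3,7], [2,4,5], [2,5,6], [2,6,7], [3,4,6], [3,4,7], [3,5,6], [4,5,7]

Hence C_0 ≅ Z^7, C_1 ≅ Z^21, C_2 ≅ Z^14.

The boundary map ∂_1: C_1 → C_0 sends each edge [p,q] (with p < q) to q − p.
The resulting 7×21 matrix has rank 6, and its Smith normal form has invariant factors (1,1,1,1,1,1).

Boundary ∂_2: C_2 → C_1 sends each 2-simplex [p,q,r] to [q,r] − [p,r] + [p,q]. For instance
  ∂[4,5,7] = [5,7] − [4,7] + [4,5],
  ∂[1,3,5] = [3,5] − [1,5] + [1,3].
This gives a 21×14 integer matrix of rank 13; reducing to Smith normal form yields diagonal entries (1,1,1,1,1,1,1,1,1,1,1,1,1).

Now H_k = ker ∂_k / im ∂_{k+1}, so:

  H_0: rank C_0 − rank ∂_1 = 7 − 6 = 1, and the invariant factors of ∂_1 are all 1, so H_0 = Z.
  H_1: rank ker ∂_1 − rank ∂_2 = (21 − 6) − 13 = 2, and the invariant factors of ∂_2 are all 1, so H_1 = Z^2.
  H_2: rank ker ∂_2 − rank ∂_3 = (14 − 13) − 0 = 1, and there is no ∂_3, so H_2 = Z.

H_0 ≅ Z,  H_1 ≅ Z^2,  H_2 ≅ Z.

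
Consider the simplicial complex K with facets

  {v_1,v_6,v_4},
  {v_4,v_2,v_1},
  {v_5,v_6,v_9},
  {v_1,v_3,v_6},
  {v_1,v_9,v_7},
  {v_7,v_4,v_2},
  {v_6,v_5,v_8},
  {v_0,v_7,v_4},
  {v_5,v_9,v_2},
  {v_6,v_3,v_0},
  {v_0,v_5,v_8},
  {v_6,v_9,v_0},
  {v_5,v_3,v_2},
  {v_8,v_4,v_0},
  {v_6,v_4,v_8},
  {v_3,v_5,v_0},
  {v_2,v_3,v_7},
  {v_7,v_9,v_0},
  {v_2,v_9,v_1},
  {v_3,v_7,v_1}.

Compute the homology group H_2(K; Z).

Take the total order v_0 < v_1 < v_2 < v_3 < v_4 < v_5 < v_6 < v_7 < v_8 < v_9 on the vertex set. Then K (dimension 2) consists of the simplices:

  0-simplices (10): [v_0], [v_1], [v_2], [v_3], [v_4], [v_5], [v_6], [v_7], [v_8], [v_9]
  1-simplices (30): (30 of them)
  2-simplices (20): (20 of them)

so the chain groups are C_0 ≅ Z^10, C_1 ≅ Z^30, C_2 ≅ Z^20.

∂_1: C_1 → C_0 maps an edge to its endpoints' difference, ∂[p,q] = q − p. For instance
  ∂[v_3,v_7] = [v_7] − [v_3].
The resulting 10×30 matrix has rank 9, and its Smith normal form has invariant factors (1,1,1,1,1,1,1,1,1).

Boundary ∂_2: C_2 → C_1 acts by ∂[p,q,r] = [q,r] − [p,r] + [p,q]. For instance
  ∂[v_2,v_5,v_9] = [v_5,v_9] − [v_2,v_9] + [v_2,v_5],
  ∂[v_1,v_2,v_9] = [v_2,v_9] − [v_1,v_9] + [v_1,v_2].
The 30×20 boundary matrix has rank 20 and Smith normal form diag(1,1,1,1,1,1,1,1,1,1,1,1,1,1,1,1,1,1,1,2).

Reading off H_k = ker ∂_k / im ∂_{k+1}:

  H_2: rank ker ∂_2 − rank ∂_3 = (20 − 20) − 0 = 0, and there is no ∂_3, so H_2 ≅ 0.

(K is a triangulation of the Klein bottle.)

H_2 = 0.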